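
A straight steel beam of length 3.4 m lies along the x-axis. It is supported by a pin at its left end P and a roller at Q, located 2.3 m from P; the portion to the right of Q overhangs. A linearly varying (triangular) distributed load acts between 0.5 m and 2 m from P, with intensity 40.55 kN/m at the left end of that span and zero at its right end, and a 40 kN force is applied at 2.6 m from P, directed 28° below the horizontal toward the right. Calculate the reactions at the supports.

P_x = -35.32 kN, P_y = 14.74 kN, Q_y = 34.45 kN

Resultant of the triangular load: ½ × 40.55 × 1.5 = 30.4125 kN, acting at 1 m from P (one-third of the span from the peak).
ΣM about P: Q_y·2.3 − (½·40.55·1.5)·1 − 40·sin28°·2.6 = 0 → Q_y = 79.2375/2.3 = 34.4511 ≈ 34.45 kN.
ΣF_y = 0: P_y + 34.4511 − ½·40.55·1.5 − 40·sin28° = 0 → P_y = 14.74 kN.
ΣF_x = 0: P_x + 40·cos28° = 0 → P_x = -35.32 kN.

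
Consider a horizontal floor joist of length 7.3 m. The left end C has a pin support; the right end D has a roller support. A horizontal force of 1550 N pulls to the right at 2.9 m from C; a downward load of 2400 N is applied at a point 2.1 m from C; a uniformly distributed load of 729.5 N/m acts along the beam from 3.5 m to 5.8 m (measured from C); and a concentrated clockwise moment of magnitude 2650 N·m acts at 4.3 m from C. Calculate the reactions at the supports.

C_x = -1550 N, C_y = 1956 N, D_y = 2122 N

Resultant of the distributed load: 729.5 × 2.3 = 1677.85 N at 4.65 m from C.
Taking moments about C: D_y·7.3 − 2400·2.1 − (729.5·2.3)·4.65 − 2650 = 0 → D_y = 15492.0025/7.3 = 2122.19 ≈ 2122 N.
ΣF_y = 0: C_y + 2122.19 − 2400 − 729.5·2.3 = 0 → C_y = 1956 N.
ΣF_x = 0: C_x + 1550 = 0 → C_x = -1550 N.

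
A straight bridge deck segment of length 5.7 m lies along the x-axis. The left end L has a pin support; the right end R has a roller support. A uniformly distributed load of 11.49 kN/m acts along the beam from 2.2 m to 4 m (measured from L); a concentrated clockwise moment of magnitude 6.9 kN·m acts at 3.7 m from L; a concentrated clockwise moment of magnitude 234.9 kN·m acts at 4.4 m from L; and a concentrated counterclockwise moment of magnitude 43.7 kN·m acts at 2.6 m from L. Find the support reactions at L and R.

Resultant of the distributed load: 11.49 × 1.8 = 20.682 kN at 3.1 m from L.
Moments about L: R_y·5.7 − (11.49·1.8)·3.1 − 6.9 − 234.9 + 43.7 = 0 → R_y = 262.2142/5.7 = 46.0025 ≈ 46.00 kN.
ΣF_y = 0: L_y + 46.0025 − 11.49·1.8 = 0 → L_y = -25.32 kN.
ΣF_x = 0: no horizontal applied forces, so L_x = 0.

L_x = 0, L_y = -25.32 kN, R_y = 46.00 kN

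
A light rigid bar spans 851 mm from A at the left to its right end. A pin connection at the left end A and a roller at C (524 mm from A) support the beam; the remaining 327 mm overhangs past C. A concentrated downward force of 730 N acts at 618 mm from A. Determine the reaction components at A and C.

Moments about A: C_y·524 − 730·618 = 0 → C_y = 451140/524 = 860.954 ≈ 861.0 N.
ΣF_y = 0: A_y + 860.954 − 730 = 0 → A_y = -131.0 N.
ΣF_x = 0: no horizontal applied forces, so A_x = 0.

A_x = 0, A_y = -131.0 N, C_y = 861.0 N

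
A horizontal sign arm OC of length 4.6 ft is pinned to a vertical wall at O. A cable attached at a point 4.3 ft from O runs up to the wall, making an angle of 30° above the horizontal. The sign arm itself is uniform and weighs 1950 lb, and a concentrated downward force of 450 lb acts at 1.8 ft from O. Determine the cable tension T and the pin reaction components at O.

T = 2463 lb, O_x = 2133 lb, O_y = 1169 lb

ΣM about O: T·sin30°·4.3 − 1950·2.3 − 450·1.8 = 0 → T = 5295/(4.3·0.5) = 2462.79 ≈ 2463 lb.
ΣF_x = 0: O_x − T·cos30° = 0 → O_x = 2462.79 × 0.866025 = 2133 lb.
ΣF_y = 0: O_y + T·sin30° − 1950 − 450 = 0 → O_y = 2400 − 2462.79 × 0.5 = 1169 lb.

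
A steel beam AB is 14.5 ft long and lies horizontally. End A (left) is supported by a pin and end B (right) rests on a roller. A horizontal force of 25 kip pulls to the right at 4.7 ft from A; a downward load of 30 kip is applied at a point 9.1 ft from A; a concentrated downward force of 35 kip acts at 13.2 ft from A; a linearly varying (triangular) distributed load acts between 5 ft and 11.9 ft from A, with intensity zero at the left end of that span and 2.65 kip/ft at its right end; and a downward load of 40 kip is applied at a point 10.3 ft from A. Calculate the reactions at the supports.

Resultant of the triangular load: ½ × 2.65 × 6.9 = 9.1425 kip, acting at 9.6 ft from A (one-third of the span from the peak).
ΣM about A: B_y·14.5 − 30·9.1 − 35·13.2 − (½·2.65·6.9)·9.6 − 40·10.3 = 0 → B_y = 1234.768/14.5 = 85.1564 ≈ 85.16 kip.
ΣF_y = 0: A_y + 85.1564 − 30 − 35 − ½·2.65·6.9 − 40 = 0 → A_y = 28.99 kip.
ΣF_x = 0: A_x + 25 = 0 → A_x = -25.00 kip.

A_x = -25.00 kip, A_y = 28.99 kip, B_y = 85.16 kip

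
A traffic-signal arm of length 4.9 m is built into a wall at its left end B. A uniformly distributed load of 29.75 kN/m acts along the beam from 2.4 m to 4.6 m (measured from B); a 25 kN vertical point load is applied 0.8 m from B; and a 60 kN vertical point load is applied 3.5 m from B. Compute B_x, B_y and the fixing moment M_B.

B_x = 0, B_y = 150.4 kN, M_B = 459.1 kN·m

Resultant of the distributed load: 29.75 × 2.2 = 65.45 kN at 3.5 m from B.
ΣF_x = 0: B_x = 0.
ΣF_y = 0: B_y − 29.75·2.2 − 25 − 60 = 0 → B_y = 150.4 kN.
ΣM about B: M_B − (29.75·2.2)·3.5 − 25·0.8 − 60·3.5 = 0 → M_B = 459.1 kN·m.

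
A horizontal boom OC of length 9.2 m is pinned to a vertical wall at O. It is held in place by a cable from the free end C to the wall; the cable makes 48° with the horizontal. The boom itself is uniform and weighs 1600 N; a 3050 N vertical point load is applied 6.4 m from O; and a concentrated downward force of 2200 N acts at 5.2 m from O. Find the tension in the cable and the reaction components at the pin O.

T = 5605 N, O_x = 3750 N, O_y = 2685 N

ΣM about O: T·sin48°·9.2 − 1600·4.6 − 3050·6.4 − 2200·5.2 = 0 → T = 38320/(9.2·0.743145) = 5604.85 ≈ 5605 N.
ΣF_x = 0: O_x − T·cos48° = 0 → O_x = 5604.85 × 0.669131 = 3750 N.
ΣF_y = 0: O_y + T·sin48° − 1600 − 3050 − 2200 = 0 → O_y = 6850 − 5604.85 × 0.743145 = 2685 N.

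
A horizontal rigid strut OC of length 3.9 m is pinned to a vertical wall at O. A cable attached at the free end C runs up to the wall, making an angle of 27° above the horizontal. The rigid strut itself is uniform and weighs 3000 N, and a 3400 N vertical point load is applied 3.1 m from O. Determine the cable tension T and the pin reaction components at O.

ΣM about O: T·sin27°·3.9 − 3000·1.95 − 3400·3.1 = 0 → T = 16390/(3.9·0.45399) = 9256.95 ≈ 9257 N.
ΣF_x = 0: O_x − T·cos27° = 0 → O_x = 9256.95 × 0.891007 = 8248 N.
ΣF_y = 0: O_y + T·sin27° − 3000 − 3400 = 0 → O_y = 6400 − 9256.95 × 0.45399 = 2197 N.

T = 9257 N, O_x = 8248 N, O_y = 2197 N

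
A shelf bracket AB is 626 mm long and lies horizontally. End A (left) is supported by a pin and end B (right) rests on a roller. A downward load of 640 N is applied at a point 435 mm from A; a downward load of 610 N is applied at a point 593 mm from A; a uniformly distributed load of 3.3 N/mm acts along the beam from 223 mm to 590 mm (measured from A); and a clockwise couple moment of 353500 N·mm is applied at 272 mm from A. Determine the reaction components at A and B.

Resultant of the distributed load: 3.3 × 367 = 1211.1 N at 406.5 mm from A.
ΣM about A: B_y·626 − 640·435 − 610·593 − (3.3·367)·406.5 − 353500 = 0 → B_y = 1485942.15/626 = 2373.71 ≈ 2374 N.
ΣF_y = 0: A_y + 2373.71 − 640 − 610 − 3.3·367 = 0 → A_y = 87.39 N.
ΣF_x = 0: no horizontal applied forces, so A_x = 0.

A_x = 0, A_y = 87.39 N, B_y = 2374 N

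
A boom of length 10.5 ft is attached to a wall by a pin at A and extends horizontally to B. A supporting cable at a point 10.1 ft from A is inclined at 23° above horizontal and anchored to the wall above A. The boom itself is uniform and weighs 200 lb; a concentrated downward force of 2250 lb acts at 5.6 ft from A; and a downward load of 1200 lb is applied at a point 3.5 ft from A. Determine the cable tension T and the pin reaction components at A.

T = 4523 lb, A_x = 4164 lb, A_y = 1883 lb

ΣM about A: T·sin23°·10.1 − 200·5.25 − 2250·5.6 − 1200·3.5 = 0 → T = 17850/(10.1·0.390731) = 4523.13 ≈ 4523 lb.
ΣF_x = 0: A_x − T·cos23° = 0 → A_x = 4523.13 × 0.920505 = 4164 lb.
ΣF_y = 0: A_y + T·sin23° − 200 − 2250 − 1200 = 0 → A_y = 3650 − 4523.13 × 0.390731 = 1883 lb.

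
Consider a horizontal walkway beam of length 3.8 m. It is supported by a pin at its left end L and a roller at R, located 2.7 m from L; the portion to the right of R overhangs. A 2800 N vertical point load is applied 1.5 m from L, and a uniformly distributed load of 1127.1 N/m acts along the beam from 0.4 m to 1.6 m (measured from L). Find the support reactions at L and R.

L_x = 0, L_y = 2096 N, R_y = 2056 N

Resultant of the distributed load: 1127.1 × 1.2 = 1352.52 N at 1 m from L.
Moments about L: R_y·2.7 − 2800·1.5 − (1127.1·1.2)·1 = 0 → R_y = 5552.52/2.7 = 2056.49 ≈ 2056 N.
ΣF_y = 0: L_y + 2056.49 − 2800 − 1127.1·1.2 = 0 → L_y = 2096 N.
ΣF_x = 0: no horizontal applied forces, so L_x = 0.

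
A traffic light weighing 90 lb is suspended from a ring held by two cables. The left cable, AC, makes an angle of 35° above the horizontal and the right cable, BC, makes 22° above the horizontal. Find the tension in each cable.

ΣF_x = 0: −T_AC·cos35° + T_BC·cos22° = 0 → T_BC = 0.883484·T_AC.
ΣF_y = 0: T_AC·sin35° + T_BC·sin22° = 90.
Substitute: T_AC·(0.573576 + 0.883484·0.374607) = 90 → T_AC = 99.4986 ≈ 99.50 lb.
Then T_BC = 0.883484 × 99.4986 = 87.91 lb.

T_AC = 99.50 lb, T_BC = 87.91 lb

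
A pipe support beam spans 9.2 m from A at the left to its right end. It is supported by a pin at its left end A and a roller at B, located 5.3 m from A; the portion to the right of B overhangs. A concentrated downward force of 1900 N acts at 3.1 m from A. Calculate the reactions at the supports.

A_x = 0, A_y = 788.7 N, B_y = 1111 N

Moments about A: B_y·5.3 − 1900·3.1 = 0 → B_y = 5890/5.3 = 1111.32 ≈ 1111 N.
ΣF_y = 0: A_y + 1111.32 − 1900 = 0 → A_y = 788.7 N.
ΣF_x = 0: no horizontal applied forces, so A_x = 0.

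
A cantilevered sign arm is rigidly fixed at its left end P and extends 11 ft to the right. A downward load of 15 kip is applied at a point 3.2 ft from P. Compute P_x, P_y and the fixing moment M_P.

ΣF_x = 0: P_x = 0.
ΣF_y = 0: P_y − 15 = 0 → P_y = 15.00 kip.
ΣM about P: M_P − 15·3.2 = 0 → M_P = 48.00 kip·ft.

P_x = 0, P_y = 15.00 kip, M_P = 48.00 kip·ft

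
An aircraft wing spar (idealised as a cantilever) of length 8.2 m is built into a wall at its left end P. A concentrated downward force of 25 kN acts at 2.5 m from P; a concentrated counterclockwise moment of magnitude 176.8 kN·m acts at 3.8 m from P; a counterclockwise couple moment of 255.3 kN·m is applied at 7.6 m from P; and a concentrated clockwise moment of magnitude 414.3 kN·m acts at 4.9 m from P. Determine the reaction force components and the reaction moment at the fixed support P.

P_x = 0, P_y = 25.00 kN, M_P = 44.70 kN·m

ΣF_x = 0: P_x = 0.
ΣF_y = 0: P_y − 25 = 0 → P_y = 25.00 kN.
ΣM about P: M_P − 25·2.5 + 176.8 + 255.3 − 414.3 = 0 → M_P = 44.70 kN·m.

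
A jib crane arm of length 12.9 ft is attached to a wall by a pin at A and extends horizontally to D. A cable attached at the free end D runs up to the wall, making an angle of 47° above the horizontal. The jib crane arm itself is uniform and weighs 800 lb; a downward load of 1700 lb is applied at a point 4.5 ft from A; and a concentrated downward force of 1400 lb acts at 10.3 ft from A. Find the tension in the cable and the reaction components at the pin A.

ΣM about A: T·sin47°·12.9 − 800·6.45 − 1700·4.5 − 1400·10.3 = 0 → T = 27230/(12.9·0.731354) = 2886.23 ≈ 2886 lb.
ΣF_x = 0: A_x − T·cos47° = 0 → A_x = 2886.23 × 0.681998 = 1968 lb.
ΣF_y = 0: A_y + T·sin47° − 800 − 1700 − 1400 = 0 → A_y = 3900 − 2886.23 × 0.731354 = 1789 lb.

T = 2886 lb, A_x = 1968 lb, A_y = 1789 lb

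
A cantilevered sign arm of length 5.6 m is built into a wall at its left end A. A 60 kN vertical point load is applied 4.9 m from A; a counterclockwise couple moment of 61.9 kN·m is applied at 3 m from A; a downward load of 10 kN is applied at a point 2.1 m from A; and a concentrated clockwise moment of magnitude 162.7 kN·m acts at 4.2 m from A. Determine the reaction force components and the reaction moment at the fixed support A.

A_x = 0, A_y = 70.00 kN, M_A = 415.8 kN·m

ΣF_x = 0: A_x = 0.
ΣF_y = 0: A_y − 60 − 10 = 0 → A_y = 70.00 kN.
ΣM about A: M_A − 60·4.9 + 61.9 − 10·2.1 − 162.7 = 0 → M_A = 415.8 kN·m.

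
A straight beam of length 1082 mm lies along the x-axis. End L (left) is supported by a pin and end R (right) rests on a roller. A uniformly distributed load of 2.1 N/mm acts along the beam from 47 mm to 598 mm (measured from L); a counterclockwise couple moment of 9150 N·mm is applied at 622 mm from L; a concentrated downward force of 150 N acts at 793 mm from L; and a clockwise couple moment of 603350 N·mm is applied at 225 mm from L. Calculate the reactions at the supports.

Resultant of the distributed load: 2.1 × 551 = 1157.1 N at 322.5 mm from L.
Moments about L: R_y·1082 − (2.1·551)·322.5 + 9150 − 150·793 − 603350 = 0 → R_y = 1086314.75/1082 = 1003.99 ≈ 1004 N.
ΣF_y = 0: L_y + 1003.99 − 2.1·551 − 150 = 0 → L_y = 303.1 N.
ΣF_x = 0: no horizontal applied forces, so L_x = 0.

L_x = 0, L_y = 303.1 N, R_y = 1004 N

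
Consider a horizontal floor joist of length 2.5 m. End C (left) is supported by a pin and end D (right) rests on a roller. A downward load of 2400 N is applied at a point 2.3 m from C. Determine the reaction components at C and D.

Taking moments about C: D_y·2.5 − 2400·2.3 = 0 → D_y = 5520/2.5 = 2208 N.
ΣF_y = 0: C_y + 2208 − 2400 = 0 → C_y = 192.0 N.
ΣF_x = 0: no horizontal applied forces, so C_x = 0.

C_x = 0, C_y = 192.0 N, D_y = 2208 N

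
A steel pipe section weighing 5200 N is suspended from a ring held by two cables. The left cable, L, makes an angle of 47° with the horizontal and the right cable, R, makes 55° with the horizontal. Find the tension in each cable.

ΣF_x = 0: −T_L·cos47° + T_R·cos55° = 0 → T_R = 1.18903·T_L.
ΣF_y = 0: T_L·sin47° + T_R·sin55° = 5200.
Substitute: T_L·(0.731354 + 1.18903·0.819152) = 5200 → T_L = 3049.23 ≈ 3049 N.
Then T_R = 1.18903 × 3049.23 = 3626 N.

T_L = 3049 N, T_R = 3626 N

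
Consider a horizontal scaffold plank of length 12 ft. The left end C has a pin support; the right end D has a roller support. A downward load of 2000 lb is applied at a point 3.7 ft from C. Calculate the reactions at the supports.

Taking moments about C: D_y·12 − 2000·3.7 = 0 → D_y = 7400/12 = 616.667 ≈ 616.7 lb.
ΣF_y = 0: C_y + 616.667 − 2000 = 0 → C_y = 1383 lb.
ΣF_x = 0: no horizontal applied forces, so C_x = 0.

C_x = 0, C_y = 1383 lb, D_y = 616.7 lb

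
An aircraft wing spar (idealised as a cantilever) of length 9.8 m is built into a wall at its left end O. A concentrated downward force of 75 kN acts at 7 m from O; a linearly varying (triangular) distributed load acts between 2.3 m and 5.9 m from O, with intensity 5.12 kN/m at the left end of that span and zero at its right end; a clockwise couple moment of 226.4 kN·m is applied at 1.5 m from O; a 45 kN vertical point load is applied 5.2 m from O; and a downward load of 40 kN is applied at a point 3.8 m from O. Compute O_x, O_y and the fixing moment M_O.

Resultant of the triangular load: ½ × 5.12 × 3.6 = 9.216 kN, acting at 3.5 m from O (one-third of the span from the peak).
ΣF_x = 0: O_x = 0.
ΣF_y = 0: O_y − 75 − ½·5.12·3.6 − 45 − 40 = 0 → O_y = 169.2 kN.
ΣM about O: M_O − 75·7 − (½·5.12·3.6)·3.5 − 226.4 − 45·5.2 − 40·3.8 = 0 → M_O = 1170 kN·m.

O_x = 0, O_y = 169.2 kN, M_O = 1170 kN·m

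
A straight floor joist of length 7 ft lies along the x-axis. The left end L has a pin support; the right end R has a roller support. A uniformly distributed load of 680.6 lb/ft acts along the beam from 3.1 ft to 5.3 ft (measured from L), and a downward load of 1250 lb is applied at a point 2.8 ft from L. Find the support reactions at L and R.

Resultant of the distributed load: 680.6 × 2.2 = 1497.32 lb at 4.2 ft from L.
Taking moments about L: R_y·7 − (680.6·2.2)·4.2 − 1250·2.8 = 0 → R_y = 9788.744/7 = 1398.39 ≈ 1398 lb.
ΣF_y = 0: L_y + 1398.39 − 680.6·2.2 − 1250 = 0 → L_y = 1349 lb.
ΣF_x = 0: no horizontal applied forces, so L_x = 0.

L_x = 0, L_y = 1349 lb, R_y = 1398 lb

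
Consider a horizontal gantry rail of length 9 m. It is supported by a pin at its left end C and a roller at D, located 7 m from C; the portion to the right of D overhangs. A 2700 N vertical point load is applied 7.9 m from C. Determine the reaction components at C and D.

C_x = 0, C_y = -347.1 N, D_y = 3047 N

ΣM about C: D_y·7 − 2700·7.9 = 0 → D_y = 21330/7 = 3047.14 ≈ 3047 N.
ΣF_y = 0: C_y + 3047.14 − 2700 = 0 → C_y = -347.1 N.
ΣF_x = 0: no horizontal applied forces, so C_x = 0.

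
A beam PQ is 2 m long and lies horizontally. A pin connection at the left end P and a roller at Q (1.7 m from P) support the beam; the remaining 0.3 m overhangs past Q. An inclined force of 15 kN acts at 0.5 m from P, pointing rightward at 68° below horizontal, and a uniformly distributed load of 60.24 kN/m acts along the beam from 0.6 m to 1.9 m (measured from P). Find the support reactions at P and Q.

P_x = -5.619 kN, P_y = 30.55 kN, Q_y = 61.67 kN

Resultant of the distributed load: 60.24 × 1.3 = 78.312 kN at 1.25 m from P.
ΣM about P: Q_y·1.7 − 15·sin68°·0.5 − (60.24·1.3)·1.25 = 0 → Q_y = 104.844/1.7 = 61.6729 ≈ 61.67 kN.
ΣF_y = 0: P_y + 61.6729 − 15·sin68° − 60.24·1.3 = 0 → P_y = 30.55 kN.
ΣF_x = 0: P_x + 15·cos68° = 0 → P_x = -5.619 kN.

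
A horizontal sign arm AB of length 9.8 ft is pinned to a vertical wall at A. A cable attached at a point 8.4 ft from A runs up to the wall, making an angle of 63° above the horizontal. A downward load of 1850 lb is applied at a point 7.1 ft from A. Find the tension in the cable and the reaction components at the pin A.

T = 1755 lb, A_x = 796.7 lb, A_y = 286.3 lb

ΣM about A: T·sin63°·8.4 − 1850·7.1 = 0 → T = 13135/(8.4·0.891007) = 1754.97 ≈ 1755 lb.
ΣF_x = 0: A_x − T·cos63° = 0 → A_x = 1754.97 × 0.45399 = 796.7 lb.
ΣF_y = 0: A_y + T·sin63° − 1850 = 0 → A_y = 1850 − 1754.97 × 0.891007 = 286.3 lb.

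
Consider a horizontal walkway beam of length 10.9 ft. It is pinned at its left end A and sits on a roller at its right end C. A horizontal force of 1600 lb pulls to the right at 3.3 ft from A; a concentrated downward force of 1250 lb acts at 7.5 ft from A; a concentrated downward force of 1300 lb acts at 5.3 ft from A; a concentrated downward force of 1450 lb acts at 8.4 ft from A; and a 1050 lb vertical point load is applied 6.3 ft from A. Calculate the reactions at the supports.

A_x = -1600 lb, A_y = 1833 lb, C_y = 3217 lb

Taking moments about A: C_y·10.9 − 1250·7.5 − 1300·5.3 − 1450·8.4 − 1050·6.3 = 0 → C_y = 35060/10.9 = 3216.51 ≈ 3217 lb.
ΣF_y = 0: A_y + 3216.51 − 1250 − 1300 − 1450 − 1050 = 0 → A_y = 1833 lb.
ΣF_x = 0: A_x + 1600 = 0 → A_x = -1600 lb.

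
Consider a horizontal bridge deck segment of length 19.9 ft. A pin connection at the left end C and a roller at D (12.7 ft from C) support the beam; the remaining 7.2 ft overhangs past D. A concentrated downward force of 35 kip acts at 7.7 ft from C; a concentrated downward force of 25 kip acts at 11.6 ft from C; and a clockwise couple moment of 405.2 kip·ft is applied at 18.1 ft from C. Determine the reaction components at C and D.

C_x = 0, C_y = -15.96 kip, D_y = 75.96 kip

Taking moments about C: D_y·12.7 − 35·7.7 − 25·11.6 − 405.2 = 0 → D_y = 964.7/12.7 = 75.9606 ≈ 75.96 kip.
ΣF_y = 0: C_y + 75.9606 − 35 − 25 = 0 → C_y = -15.96 kip.
ΣF_x = 0: no horizontal applied forces, so C_x = 0.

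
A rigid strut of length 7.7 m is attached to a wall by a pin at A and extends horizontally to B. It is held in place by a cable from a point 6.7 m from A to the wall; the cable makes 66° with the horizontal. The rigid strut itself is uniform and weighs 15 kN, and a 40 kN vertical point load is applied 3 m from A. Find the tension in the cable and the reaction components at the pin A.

T = 29.04 kN, A_x = 11.81 kN, A_y = 28.47 kN

ΣM about A: T·sin66°·6.7 − 15·3.85 − 40·3 = 0 → T = 177.75/(6.7·0.913545) = 29.0406 ≈ 29.04 kN.
ΣF_x = 0: A_x − T·cos66° = 0 → A_x = 29.0406 × 0.406737 = 11.81 kN.
ΣF_y = 0: A_y + T·sin66° − 15 − 40 = 0 → A_y = 55 − 29.0406 × 0.913545 = 28.47 kN.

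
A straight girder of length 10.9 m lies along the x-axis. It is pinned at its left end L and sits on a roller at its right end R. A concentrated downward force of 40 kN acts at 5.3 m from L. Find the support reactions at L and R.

ΣM about L: R_y·10.9 − 40·5.3 = 0 → R_y = 212/10.9 = 19.4495 ≈ 19.45 kN.
ΣF_y = 0: L_y + 19.4495 − 40 = 0 → L_y = 20.55 kN.
ΣF_x = 0: no horizontal applied forces, so L_x = 0.

L_x = 0, L_y = 20.55 kN, R_y = 19.45 kN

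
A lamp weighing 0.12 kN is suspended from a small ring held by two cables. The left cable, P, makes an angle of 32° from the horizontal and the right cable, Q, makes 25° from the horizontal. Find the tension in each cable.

T_P = 0.1297 kN, T_Q = 0.1213 kN

ΣF_x = 0: −T_P·cos32° + T_Q·cos25° = 0 → T_Q = 0.935718·T_P.
ΣF_y = 0: T_P·sin32° + T_Q·sin25° = 0.12.
Substitute: T_P·(0.529919 + 0.935718·0.422618) = 0.12 → T_P = 0.129678 ≈ 0.1297 kN.
Then T_Q = 0.935718 × 0.129678 = 0.1213 kN.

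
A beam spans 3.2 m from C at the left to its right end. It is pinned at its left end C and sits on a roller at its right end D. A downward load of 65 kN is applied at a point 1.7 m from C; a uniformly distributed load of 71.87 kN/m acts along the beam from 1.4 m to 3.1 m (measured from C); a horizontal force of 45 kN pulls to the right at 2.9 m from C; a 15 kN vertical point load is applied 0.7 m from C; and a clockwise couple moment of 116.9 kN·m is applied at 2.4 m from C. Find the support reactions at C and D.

C_x = -45.00 kN, C_y = 41.93 kN, D_y = 160.3 kN

Resultant of the distributed load: 71.87 × 1.7 = 122.179 kN at 2.25 m from C.
ΣM about C: D_y·3.2 − 65·1.7 − (71.87·1.7)·2.25 − 15·0.7 − 116.9 = 0 → D_y = 512.80275/3.2 = 160.251 ≈ 160.3 kN.
ΣF_y = 0: C_y + 160.251 − 65 − 71.87·1.7 − 15 = 0 → C_y = 41.93 kN.
ΣF_x = 0: C_x + 45 = 0 → C_x = -45.00 kN.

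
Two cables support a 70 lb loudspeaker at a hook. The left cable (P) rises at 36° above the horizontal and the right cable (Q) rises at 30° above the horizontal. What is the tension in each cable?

T_P = 66.36 lb, T_Q = 61.99 lb

ΣF_x = 0: −T_P·cos36° + T_Q·cos30° = 0 → T_Q = 0.934172·T_P.
ΣF_y = 0: T_P·sin36° + T_Q·sin30° = 70.
Substitute: T_P·(0.587785 + 0.934172·0.5) = 70 → T_P = 66.3588 ≈ 66.36 lb.
Then T_Q = 0.934172 × 66.3588 = 61.99 lb.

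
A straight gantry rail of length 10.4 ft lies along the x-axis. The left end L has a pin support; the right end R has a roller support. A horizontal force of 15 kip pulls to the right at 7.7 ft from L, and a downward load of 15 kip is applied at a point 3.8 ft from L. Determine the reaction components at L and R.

L_x = -15.00 kip, L_y = 9.519 kip, R_y = 5.481 kip

Taking moments about L: R_y·10.4 − 15·3.8 = 0 → R_y = 57/10.4 = 5.48077 ≈ 5.481 kip.
ΣF_y = 0: L_y + 5.48077 − 15 = 0 → L_y = 9.519 kip.
ΣF_x = 0: L_x + 15 = 0 → L_x = -15.00 kip.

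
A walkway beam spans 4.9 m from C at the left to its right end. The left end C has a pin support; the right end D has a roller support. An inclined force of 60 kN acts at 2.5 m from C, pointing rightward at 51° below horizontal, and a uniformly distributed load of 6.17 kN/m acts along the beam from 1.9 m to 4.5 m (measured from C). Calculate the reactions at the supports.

C_x = -37.76 kN, C_y = 28.40 kN, D_y = 34.27 kN

Resultant of the distributed load: 6.17 × 2.6 = 16.042 kN at 3.2 m from C.
Taking moments about C: D_y·4.9 − 60·sin51°·2.5 − (6.17·2.6)·3.2 = 0 → D_y = 167.906/4.9 = 34.2665 ≈ 34.27 kN.
ΣF_y = 0: C_y + 34.2665 − 60·sin51° − 6.17·2.6 = 0 → C_y = 28.40 kN.
ΣF_x = 0: C_x + 60·cos51° = 0 → C_x = -37.76 kN.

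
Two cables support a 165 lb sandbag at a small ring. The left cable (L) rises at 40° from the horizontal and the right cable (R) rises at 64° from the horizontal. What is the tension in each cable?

ΣF_x = 0: −T_L·cos40° + T_R·cos64° = 0 → T_R = 1.74748·T_L.
ΣF_y = 0: T_L·sin40° + T_R·sin64° = 165.
Substitute: T_L·(0.642788 + 1.74748·0.898794) = 165 → T_L = 74.5455 ≈ 74.55 lb.
Then T_R = 1.74748 × 74.5455 = 130.3 lb.

T_L = 74.55 lb, T_R = 130.3 lb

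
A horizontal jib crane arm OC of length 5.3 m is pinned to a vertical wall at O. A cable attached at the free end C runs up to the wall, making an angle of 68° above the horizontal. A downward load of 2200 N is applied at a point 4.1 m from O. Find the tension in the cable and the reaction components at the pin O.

T = 1836 N, O_x = 687.6 N, O_y = 498.1 N

ΣM about O: T·sin68°·5.3 − 2200·4.1 = 0 → T = 9020/(5.3·0.927184) = 1835.54 ≈ 1836 N.
ΣF_x = 0: O_x − T·cos68° = 0 → O_x = 1835.54 × 0.374607 = 687.6 N.
ΣF_y = 0: O_y + T·sin68° − 2200 = 0 → O_y = 2200 − 1835.54 × 0.927184 = 498.1 N.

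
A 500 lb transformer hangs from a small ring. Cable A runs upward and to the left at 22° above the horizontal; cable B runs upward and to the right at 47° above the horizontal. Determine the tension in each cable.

T_A = 365.3 lb, T_B = 496.6 lb

ΣF_x = 0: −T_A·cos22° + T_B·cos47° = 0 → T_B = 1.35951·T_A.
ΣF_y = 0: T_A·sin22° + T_B·sin47° = 500.
Substitute: T_A·(0.374607 + 1.35951·0.731354) = 500 → T_A = 365.259 ≈ 365.3 lb.
Then T_B = 1.35951 × 365.259 = 496.6 lb.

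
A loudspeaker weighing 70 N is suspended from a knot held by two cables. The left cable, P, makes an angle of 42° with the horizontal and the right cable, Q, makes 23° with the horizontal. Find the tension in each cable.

T_P = 71.10 N, T_Q = 57.40 N

ΣF_x = 0: −T_P·cos42° + T_Q·cos23° = 0 → T_Q = 0.807323·T_P.
ΣF_y = 0: T_P·sin42° + T_Q·sin23° = 70.
Substitute: T_P·(0.669131 + 0.807323·0.390731) = 70 → T_P = 71.0965 ≈ 71.10 N.
Then T_Q = 0.807323 × 71.0965 = 57.40 N.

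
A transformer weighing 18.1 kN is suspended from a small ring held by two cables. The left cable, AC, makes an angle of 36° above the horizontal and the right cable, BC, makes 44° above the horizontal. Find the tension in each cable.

T_AC = 13.22 kN, T_BC = 14.87 kN

ΣF_x = 0: −T_AC·cos36° + T_BC·cos44° = 0 → T_BC = 1.12467·T_AC.
ΣF_y = 0: T_AC·sin36° + T_BC·sin44° = 18.1.
Substitute: T_AC·(0.587785 + 1.12467·0.694658) = 18.1 → T_AC = 13.2209 ≈ 13.22 kN.
Then T_BC = 1.12467 × 13.2209 = 14.87 kN.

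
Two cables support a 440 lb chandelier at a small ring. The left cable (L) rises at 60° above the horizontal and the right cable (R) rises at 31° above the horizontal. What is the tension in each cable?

T_L = 377.2 lb, T_R = 220.0 lb

ΣF_x = 0: −T_L·cos60° + T_R·cos31° = 0 → T_R = 0.583317·T_L.
ΣF_y = 0: T_L·sin60° + T_R·sin31° = 440.
Substitute: T_L·(0.866025 + 0.583317·0.515038) = 440 → T_L = 377.211 ≈ 377.2 lb.
Then T_R = 0.583317 × 377.211 = 220.0 lb.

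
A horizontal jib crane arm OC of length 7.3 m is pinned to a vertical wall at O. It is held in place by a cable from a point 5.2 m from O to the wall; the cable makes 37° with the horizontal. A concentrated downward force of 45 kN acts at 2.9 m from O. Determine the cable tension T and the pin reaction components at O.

T = 41.70 kN, O_x = 33.30 kN, O_y = 19.90 kN

ΣM about O: T·sin37°·5.2 − 45·2.9 = 0 → T = 130.5/(5.2·0.601815) = 41.7008 ≈ 41.70 kN.
ΣF_x = 0: O_x − T·cos37° = 0 → O_x = 41.7008 × 0.798636 = 33.30 kN.
ΣF_y = 0: O_y + T·sin37° − 45 = 0 → O_y = 45 − 41.7008 × 0.601815 = 19.90 kN.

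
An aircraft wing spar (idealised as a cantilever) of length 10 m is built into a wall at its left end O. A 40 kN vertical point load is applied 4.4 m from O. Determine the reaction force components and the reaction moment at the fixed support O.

ΣF_x = 0: O_x = 0.
ΣF_y = 0: O_y − 40 = 0 → O_y = 40.00 kN.
ΣM about O: M_O − 40·4.4 = 0 → M_O = 176.0 kN·m.

O_x = 0, O_y = 40.00 kN, M_O = 176.0 kN·m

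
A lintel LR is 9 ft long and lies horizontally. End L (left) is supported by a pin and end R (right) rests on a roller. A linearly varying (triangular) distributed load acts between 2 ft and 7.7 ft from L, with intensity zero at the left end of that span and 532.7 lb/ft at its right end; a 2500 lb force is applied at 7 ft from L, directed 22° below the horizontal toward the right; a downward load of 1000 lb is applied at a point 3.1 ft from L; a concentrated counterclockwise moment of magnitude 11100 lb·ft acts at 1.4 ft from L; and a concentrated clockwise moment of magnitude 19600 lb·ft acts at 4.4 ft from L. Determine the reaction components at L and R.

L_x = -2318 lb, L_y = 459.0 lb, R_y = 2996 lb

Resultant of the triangular load: ½ × 532.7 × 5.7 = 1518.195 lb, acting at 5.8 ft from L (one-third of the span from the peak).
Taking moments about L: R_y·9 − (½·532.7·5.7)·5.8 − 2500·sin22°·7 − 1000·3.1 + 11100 − 19600 = 0 → R_y = 26961.1/9 = 2995.68 ≈ 2996 lb.
ΣF_y = 0: L_y + 2995.68 − ½·532.7·5.7 − 2500·sin22° − 1000 = 0 → L_y = 459.0 lb.
ΣF_x = 0: L_x + 2500·cos22° = 0 → L_x = -2318 lb.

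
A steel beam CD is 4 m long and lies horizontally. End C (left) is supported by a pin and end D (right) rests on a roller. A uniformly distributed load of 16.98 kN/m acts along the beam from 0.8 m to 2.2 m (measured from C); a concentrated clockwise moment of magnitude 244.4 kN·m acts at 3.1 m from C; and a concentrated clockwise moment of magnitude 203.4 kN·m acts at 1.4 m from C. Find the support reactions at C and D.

C_x = 0, C_y = -97.09 kN, D_y = 120.9 kN

Resultant of the distributed load: 16.98 × 1.4 = 23.772 kN at 1.5 m from C.
ΣM about C: D_y·4 − (16.98·1.4)·1.5 − 244.4 − 203.4 = 0 → D_y = 483.458/4 = 120.865 ≈ 120.9 kN.
ΣF_y = 0: C_y + 120.865 − 16.98·1.4 = 0 → C_y = -97.09 kN.
ΣF_x = 0: no horizontal applied forces, so C_x = 0.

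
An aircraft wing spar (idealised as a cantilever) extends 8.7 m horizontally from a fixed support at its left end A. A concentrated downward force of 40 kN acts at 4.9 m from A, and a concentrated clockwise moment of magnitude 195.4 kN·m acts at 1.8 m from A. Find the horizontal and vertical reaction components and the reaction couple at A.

ΣF_x = 0: A_x = 0.
ΣF_y = 0: A_y − 40 = 0 → A_y = 40.00 kN.
ΣM about A: M_A − 40·4.9 − 195.4 = 0 → M_A = 391.4 kN·m.

A_x = 0, A_y = 40.00 kN, M_A = 391.4 kN·m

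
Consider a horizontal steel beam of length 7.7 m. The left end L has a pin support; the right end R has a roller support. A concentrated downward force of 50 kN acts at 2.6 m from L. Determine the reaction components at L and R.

Taking moments about L: R_y·7.7 − 50·2.6 = 0 → R_y = 130/7.7 = 16.8831 ≈ 16.88 kN.
ΣF_y = 0: L_y + 16.8831 − 50 = 0 → L_y = 33.12 kN.
ΣF_x = 0: no horizontal applied forces, so L_x = 0.

L_x = 0, L_y = 33.12 kN, R_y = 16.88 kN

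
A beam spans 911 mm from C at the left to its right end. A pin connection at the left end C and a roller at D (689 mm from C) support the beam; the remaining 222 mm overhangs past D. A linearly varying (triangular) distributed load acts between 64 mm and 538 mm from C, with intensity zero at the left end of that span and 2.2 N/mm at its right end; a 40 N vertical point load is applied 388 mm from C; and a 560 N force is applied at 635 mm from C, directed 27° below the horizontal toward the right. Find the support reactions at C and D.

C_x = -499.0 N, C_y = 271.2 N, D_y = 544.4 N

Resultant of the triangular load: ½ × 2.2 × 474 = 521.4 N, acting at 380 mm from C (one-third of the span from the peak).
ΣM about C: D_y·689 − (½·2.2·474)·380 − 40·388 − 560·sin27°·635 = 0 → D_y = 375091/689 = 544.399 ≈ 544.4 N.
ΣF_y = 0: C_y + 544.399 − ½·2.2·474 − 40 − 560·sin27° = 0 → C_y = 271.2 N.
ΣF_x = 0: C_x + 560·cos27° = 0 → C_x = -499.0 N.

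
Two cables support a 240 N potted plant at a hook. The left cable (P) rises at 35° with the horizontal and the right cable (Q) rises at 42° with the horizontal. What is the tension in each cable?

T_P = 183.0 N, T_Q = 201.8 N

ΣF_x = 0: −T_P·cos35° + T_Q·cos42° = 0 → T_Q = 1.10228·T_P.
ΣF_y = 0: T_P·sin35° + T_Q·sin42° = 240.
Substitute: T_P·(0.573576 + 1.10228·0.669131) = 240 → T_P = 183.046 ≈ 183.0 N.
Then T_Q = 1.10228 × 183.046 = 201.8 N.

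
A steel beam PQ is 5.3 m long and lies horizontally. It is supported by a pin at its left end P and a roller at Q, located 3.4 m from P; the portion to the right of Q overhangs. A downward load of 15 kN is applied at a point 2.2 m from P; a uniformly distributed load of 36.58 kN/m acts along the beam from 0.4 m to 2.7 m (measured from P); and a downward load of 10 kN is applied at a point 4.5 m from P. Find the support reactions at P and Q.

P_x = 0, P_y = 47.84 kN, Q_y = 61.30 kN

Resultant of the distributed load: 36.58 × 2.3 = 84.134 kN at 1.55 m from P.
Taking moments about P: Q_y·3.4 − 15·2.2 − (36.58·2.3)·1.55 − 10·4.5 = 0 → Q_y = 208.4077/3.4 = 61.2964 ≈ 61.30 kN.
ΣF_y = 0: P_y + 61.2964 − 15 − 36.58·2.3 − 10 = 0 → P_y = 47.84 kN.
ΣF_x = 0: no horizontal applied forces, so P_x = 0.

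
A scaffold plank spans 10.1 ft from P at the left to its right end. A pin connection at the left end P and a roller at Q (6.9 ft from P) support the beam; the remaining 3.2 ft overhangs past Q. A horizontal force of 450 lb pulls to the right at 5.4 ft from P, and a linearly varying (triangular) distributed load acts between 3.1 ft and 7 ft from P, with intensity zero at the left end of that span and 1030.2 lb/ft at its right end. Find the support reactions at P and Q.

P_x = -450.0 lb, P_y = 349.4 lb, Q_y = 1660 lb

Resultant of the triangular load: ½ × 1030.2 × 3.9 = 2008.89 lb, acting at 5.7 ft from P (one-third of the span from the peak).
Taking moments about P: Q_y·6.9 − (½·1030.2·3.9)·5.7 = 0 → Q_y = 11450.673/6.9 = 1659.52 ≈ 1660 lb.
ΣF_y = 0: P_y + 1659.52 − ½·1030.2·3.9 = 0 → P_y = 349.4 lb.
ΣF_x = 0: P_x + 450 = 0 → P_x = -450.0 lb.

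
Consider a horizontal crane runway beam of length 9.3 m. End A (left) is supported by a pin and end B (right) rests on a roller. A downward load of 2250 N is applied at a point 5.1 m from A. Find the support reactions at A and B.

A_x = 0, A_y = 1016 N, B_y = 1234 N

Taking moments about A: B_y·9.3 − 2250·5.1 = 0 → B_y = 11475/9.3 = 1233.87 ≈ 1234 N.
ΣF_y = 0: A_y + 1233.87 − 2250 = 0 → A_y = 1016 N.
ΣF_x = 0: no horizontal applied forces, so A_x = 0.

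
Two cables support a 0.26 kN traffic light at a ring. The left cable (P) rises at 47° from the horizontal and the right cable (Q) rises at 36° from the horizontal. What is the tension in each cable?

T_P = 0.2119 kN, T_Q = 0.1787 kN

ΣF_x = 0: −T_P·cos47° + T_Q·cos36° = 0 → T_Q = 0.842996·T_P.
ΣF_y = 0: T_P·sin47° + T_Q·sin36° = 0.26.
Substitute: T_P·(0.731354 + 0.842996·0.587785) = 0.26 → T_P = 0.211924 ≈ 0.2119 kN.
Then T_Q = 0.842996 × 0.211924 = 0.1787 kN.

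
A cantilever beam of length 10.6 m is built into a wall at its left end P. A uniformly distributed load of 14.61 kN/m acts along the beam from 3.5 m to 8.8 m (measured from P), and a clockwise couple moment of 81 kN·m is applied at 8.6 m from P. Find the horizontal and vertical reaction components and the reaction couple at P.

P_x = 0, P_y = 77.43 kN, M_P = 557.2 kN·m

Resultant of the distributed load: 14.61 × 5.3 = 77.433 kN at 6.15 m from P.
ΣF_x = 0: P_x = 0.
ΣF_y = 0: P_y − 14.61·5.3 = 0 → P_y = 77.43 kN.
ΣM about P: M_P − (14.61·5.3)·6.15 − 81 = 0 → M_P = 557.2 kN·m.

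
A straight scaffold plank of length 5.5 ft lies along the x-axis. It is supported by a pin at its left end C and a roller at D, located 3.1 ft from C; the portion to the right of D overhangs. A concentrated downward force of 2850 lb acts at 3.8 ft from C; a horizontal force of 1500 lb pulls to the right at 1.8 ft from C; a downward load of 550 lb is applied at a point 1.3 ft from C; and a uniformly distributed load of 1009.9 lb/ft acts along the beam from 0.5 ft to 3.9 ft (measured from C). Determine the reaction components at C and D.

Resultant of the distributed load: 1009.9 × 3.4 = 3433.66 lb at 2.2 ft from C.
Moments about C: D_y·3.1 − 2850·3.8 − 550·1.3 − (1009.9·3.4)·2.2 = 0 → D_y = 19099.052/3.1 = 6160.98 ≈ 6161 lb.
ΣF_y = 0: C_y + 6160.98 − 2850 − 550 − 1009.9·3.4 = 0 → C_y = 672.7 lb.
ΣF_x = 0: C_x + 1500 = 0 → C_x = -1500 lb.

C_x = -1500 lb, C_y = 672.7 lb, D_y = 6161 lb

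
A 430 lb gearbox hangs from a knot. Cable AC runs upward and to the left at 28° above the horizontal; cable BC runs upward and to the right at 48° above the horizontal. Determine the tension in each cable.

ΣF_x = 0: −T_AC·cos28° + T_BC·cos48° = 0 → T_BC = 1.31954·T_AC.
ΣF_y = 0: T_AC·sin28° + T_BC·sin48° = 430.
Substitute: T_AC·(0.469472 + 1.31954·0.743145) = 430 → T_AC = 296.535 ≈ 296.5 lb.
Then T_BC = 1.31954 × 296.535 = 391.3 lb.

T_AC = 296.5 lb, T_BC = 391.3 lb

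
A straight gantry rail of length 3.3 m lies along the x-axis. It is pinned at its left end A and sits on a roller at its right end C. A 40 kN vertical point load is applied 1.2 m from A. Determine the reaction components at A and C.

Moments about A: C_y·3.3 − 40·1.2 = 0 → C_y = 48/3.3 = 14.5455 ≈ 14.55 kN.
ΣF_y = 0: A_y + 14.5455 − 40 = 0 → A_y = 25.45 kN.
ΣF_x = 0: no horizontal applied forces, so A_x = 0.

A_x = 0, A_y = 25.45 kN, C_y = 14.55 kN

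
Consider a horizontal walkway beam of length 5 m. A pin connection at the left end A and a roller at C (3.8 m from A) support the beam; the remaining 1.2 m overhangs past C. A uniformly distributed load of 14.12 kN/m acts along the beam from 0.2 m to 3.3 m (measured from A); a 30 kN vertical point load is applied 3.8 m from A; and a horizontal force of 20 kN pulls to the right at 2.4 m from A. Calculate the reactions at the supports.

Resultant of the distributed load: 14.12 × 3.1 = 43.772 kN at 1.75 m from A.
Taking moments about A: C_y·3.8 − (14.12·3.1)·1.75 − 30·3.8 = 0 → C_y = 190.601/3.8 = 50.1582 ≈ 50.16 kN.
ΣF_y = 0: A_y + 50.1582 − 14.12·3.1 − 30 = 0 → A_y = 23.61 kN.
ΣF_x = 0: A_x + 20 = 0 → A_x = -20.00 kN.

A_x = -20.00 kN, A_y = 23.61 kN, C_y = 50.16 kN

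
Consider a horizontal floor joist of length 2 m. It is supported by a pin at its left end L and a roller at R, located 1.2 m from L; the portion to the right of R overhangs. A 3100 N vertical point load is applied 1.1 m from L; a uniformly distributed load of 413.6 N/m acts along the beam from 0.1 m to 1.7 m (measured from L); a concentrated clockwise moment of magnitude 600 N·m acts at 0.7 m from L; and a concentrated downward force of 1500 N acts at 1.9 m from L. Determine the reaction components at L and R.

Resultant of the distributed load: 413.6 × 1.6 = 661.76 N at 0.9 m from L.
Moments about L: R_y·1.2 − 3100·1.1 − (413.6·1.6)·0.9 − 600 − 1500·1.9 = 0 → R_y = 7455.584/1.2 = 6212.99 ≈ 6213 N.
ΣF_y = 0: L_y + 6212.99 − 3100 − 413.6·1.6 − 1500 = 0 → L_y = -951.2 N.
ΣF_x = 0: no horizontal applied forces, so L_x = 0.

L_x = 0, L_y = -951.2 N, R_y = 6213 N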